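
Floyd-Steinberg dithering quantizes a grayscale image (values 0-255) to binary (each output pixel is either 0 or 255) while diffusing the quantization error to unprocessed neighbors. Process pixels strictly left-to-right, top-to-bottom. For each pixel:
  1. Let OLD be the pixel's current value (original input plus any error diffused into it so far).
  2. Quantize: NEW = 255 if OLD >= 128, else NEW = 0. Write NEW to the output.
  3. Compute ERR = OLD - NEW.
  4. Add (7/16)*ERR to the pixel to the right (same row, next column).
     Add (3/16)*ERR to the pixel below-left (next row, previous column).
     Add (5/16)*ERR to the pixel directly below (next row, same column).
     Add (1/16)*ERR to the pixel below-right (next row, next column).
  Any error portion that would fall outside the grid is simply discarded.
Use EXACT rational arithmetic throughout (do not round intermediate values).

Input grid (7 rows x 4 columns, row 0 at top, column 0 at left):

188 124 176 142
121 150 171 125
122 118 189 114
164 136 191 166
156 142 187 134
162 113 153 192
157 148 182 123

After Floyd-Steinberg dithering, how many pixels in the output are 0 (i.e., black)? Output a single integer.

(0,0): OLD=188 → NEW=255, ERR=-67
(0,1): OLD=1515/16 → NEW=0, ERR=1515/16
(0,2): OLD=55661/256 → NEW=255, ERR=-9619/256
(0,3): OLD=514299/4096 → NEW=0, ERR=514299/4096
(1,0): OLD=30161/256 → NEW=0, ERR=30161/256
(1,1): OLD=450359/2048 → NEW=255, ERR=-71881/2048
(1,2): OLD=11361539/65536 → NEW=255, ERR=-5350141/65536
(1,3): OLD=132302469/1048576 → NEW=0, ERR=132302469/1048576
(2,0): OLD=4988493/32768 → NEW=255, ERR=-3367347/32768
(2,1): OLD=56758943/1048576 → NEW=0, ERR=56758943/1048576
(2,2): OLD=437537435/2097152 → NEW=255, ERR=-97236325/2097152
(2,3): OLD=4296371151/33554432 → NEW=255, ERR=-4260009009/33554432
(3,0): OLD=2382964733/16777216 → NEW=255, ERR=-1895225347/16777216
(3,1): OLD=23723606563/268435456 → NEW=0, ERR=23723606563/268435456
(3,2): OLD=836462824669/4294967296 → NEW=255, ERR=-258753835811/4294967296
(3,3): OLD=6670610528139/68719476736 → NEW=0, ERR=6670610528139/68719476736
(4,0): OLD=589567690105/4294967296 → NEW=255, ERR=-505648970375/4294967296
(4,1): OLD=3427536116331/34359738368 → NEW=0, ERR=3427536116331/34359738368
(4,2): OLD=258978948022411/1099511627776 → NEW=255, ERR=-21396517060469/1099511627776
(4,3): OLD=2674985170811965/17592186044416 → NEW=255, ERR=-1811022270514115/17592186044416
(5,0): OLD=79117091383849/549755813888 → NEW=255, ERR=-61070641157591/549755813888
(5,1): OLD=1487698137828287/17592186044416 → NEW=0, ERR=1487698137828287/17592186044416
(5,2): OLD=1502802147397187/8796093022208 → NEW=255, ERR=-740201573265853/8796093022208
(5,3): OLD=34282917877185931/281474976710656 → NEW=0, ERR=34282917877185931/281474976710656
(6,0): OLD=38883363171843293/281474976710656 → NEW=255, ERR=-32892755889373987/281474976710656
(6,1): OLD=452971785345269979/4503599627370496 → NEW=0, ERR=452971785345269979/4503599627370496
(6,2): OLD=16416799366148156685/72057594037927936 → NEW=255, ERR=-1957887113523466995/72057594037927936
(6,3): OLD=165922538866582032987/1152921504606846976 → NEW=255, ERR=-128072444808163945893/1152921504606846976
Output grid:
  Row 0: #.#.  (2 black, running=2)
  Row 1: .##.  (2 black, running=4)
  Row 2: #.##  (1 black, running=5)
  Row 3: #.#.  (2 black, running=7)
  Row 4: #.##  (1 black, running=8)
  Row 5: #.#.  (2 black, running=10)
  Row 6: #.##  (1 black, running=11)

Answer: 11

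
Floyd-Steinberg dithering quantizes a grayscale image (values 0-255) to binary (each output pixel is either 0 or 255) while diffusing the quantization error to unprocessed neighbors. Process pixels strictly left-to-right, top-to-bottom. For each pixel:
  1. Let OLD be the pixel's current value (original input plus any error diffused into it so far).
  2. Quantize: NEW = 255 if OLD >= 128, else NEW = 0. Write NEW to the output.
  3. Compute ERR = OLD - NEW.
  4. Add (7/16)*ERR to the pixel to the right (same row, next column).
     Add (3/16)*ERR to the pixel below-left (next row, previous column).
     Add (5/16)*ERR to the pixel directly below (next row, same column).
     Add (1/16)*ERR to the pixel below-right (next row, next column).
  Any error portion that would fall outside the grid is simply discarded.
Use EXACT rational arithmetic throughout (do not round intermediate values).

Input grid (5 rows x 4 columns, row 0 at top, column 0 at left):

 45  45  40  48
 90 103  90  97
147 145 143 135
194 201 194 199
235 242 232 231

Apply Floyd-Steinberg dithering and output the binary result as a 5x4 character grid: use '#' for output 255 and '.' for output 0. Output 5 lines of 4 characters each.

Answer: ....
.#.#
#.#.
####
####

Derivation:
(0,0): OLD=45 → NEW=0, ERR=45
(0,1): OLD=1035/16 → NEW=0, ERR=1035/16
(0,2): OLD=17485/256 → NEW=0, ERR=17485/256
(0,3): OLD=319003/4096 → NEW=0, ERR=319003/4096
(1,0): OLD=29745/256 → NEW=0, ERR=29745/256
(1,1): OLD=388439/2048 → NEW=255, ERR=-133801/2048
(1,2): OLD=6645795/65536 → NEW=0, ERR=6645795/65536
(1,3): OLD=178228837/1048576 → NEW=255, ERR=-89158043/1048576
(2,0): OLD=5605293/32768 → NEW=255, ERR=-2750547/32768
(2,1): OLD=119679807/1048576 → NEW=0, ERR=119679807/1048576
(2,2): OLD=429072987/2097152 → NEW=255, ERR=-105700773/2097152
(2,3): OLD=3111027919/33554432 → NEW=0, ERR=3111027919/33554432
(3,0): OLD=3173731805/16777216 → NEW=255, ERR=-1104458275/16777216
(3,1): OLD=51853604675/268435456 → NEW=255, ERR=-16597436605/268435456
(3,2): OLD=754695805117/4294967296 → NEW=255, ERR=-340520855363/4294967296
(3,3): OLD=13066112567979/68719476736 → NEW=255, ERR=-4457353999701/68719476736
(4,0): OLD=871168342745/4294967296 → NEW=255, ERR=-224048317735/4294967296
(4,1): OLD=6214838166539/34359738368 → NEW=255, ERR=-2546895117301/34359738368
(4,2): OLD=174567491802795/1099511627776 → NEW=255, ERR=-105807973280085/1099511627776
(4,3): OLD=2879377504350493/17592186044416 → NEW=255, ERR=-1606629936975587/17592186044416
Row 0: ....
Row 1: .#.#
Row 2: #.#.
Row 3: ####
Row 4: ####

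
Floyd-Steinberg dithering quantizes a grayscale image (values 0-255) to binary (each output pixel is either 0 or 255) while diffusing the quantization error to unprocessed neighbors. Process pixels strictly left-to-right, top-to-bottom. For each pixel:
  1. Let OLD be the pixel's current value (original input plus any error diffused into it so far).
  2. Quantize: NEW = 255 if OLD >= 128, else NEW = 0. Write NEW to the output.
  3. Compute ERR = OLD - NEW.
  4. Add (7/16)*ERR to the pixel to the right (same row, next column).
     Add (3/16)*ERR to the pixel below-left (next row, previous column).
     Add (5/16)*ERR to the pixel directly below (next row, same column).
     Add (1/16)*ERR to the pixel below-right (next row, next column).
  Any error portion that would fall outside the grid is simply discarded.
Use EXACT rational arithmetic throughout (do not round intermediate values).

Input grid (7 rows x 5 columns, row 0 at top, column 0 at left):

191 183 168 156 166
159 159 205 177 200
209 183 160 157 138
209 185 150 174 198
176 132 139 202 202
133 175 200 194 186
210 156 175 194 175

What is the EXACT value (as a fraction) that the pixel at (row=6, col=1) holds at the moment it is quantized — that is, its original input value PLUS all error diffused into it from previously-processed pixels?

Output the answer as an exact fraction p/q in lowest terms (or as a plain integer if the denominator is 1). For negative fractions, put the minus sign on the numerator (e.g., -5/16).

Answer: 8512467234701499/70368744177664

Derivation:
(0,0): OLD=191 → NEW=255, ERR=-64
(0,1): OLD=155 → NEW=255, ERR=-100
(0,2): OLD=497/4 → NEW=0, ERR=497/4
(0,3): OLD=13463/64 → NEW=255, ERR=-2857/64
(0,4): OLD=149985/1024 → NEW=255, ERR=-111135/1024
(1,0): OLD=481/4 → NEW=0, ERR=481/4
(1,1): OLD=6389/32 → NEW=255, ERR=-1771/32
(1,2): OLD=209915/1024 → NEW=255, ERR=-51205/1024
(1,3): OLD=131675/1024 → NEW=255, ERR=-129445/1024
(1,4): OLD=884649/8192 → NEW=0, ERR=884649/8192
(2,0): OLD=120935/512 → NEW=255, ERR=-9625/512
(2,1): OLD=2549683/16384 → NEW=255, ERR=-1628237/16384
(2,2): OLD=19328869/262144 → NEW=0, ERR=19328869/262144
(2,3): OLD=699936035/4194304 → NEW=255, ERR=-369611485/4194304
(2,4): OLD=8408237557/67108864 → NEW=0, ERR=8408237557/67108864
(3,0): OLD=48363385/262144 → NEW=255, ERR=-18483335/262144
(3,1): OLD=284681271/2097152 → NEW=255, ERR=-250092489/2097152
(3,2): OLD=6585681147/67108864 → NEW=0, ERR=6585681147/67108864
(3,3): OLD=58383707435/268435456 → NEW=255, ERR=-10067333845/268435456
(3,4): OLD=924441803793/4294967296 → NEW=255, ERR=-170774856687/4294967296
(4,0): OLD=4415969165/33554432 → NEW=255, ERR=-4140410995/33554432
(4,1): OLD=58778678279/1073741824 → NEW=0, ERR=58778678279/1073741824
(4,2): OLD=3077451695781/17179869184 → NEW=255, ERR=-1303414946139/17179869184
(4,3): OLD=42816521842703/274877906944 → NEW=255, ERR=-27277344428017/274877906944
(4,4): OLD=632507080249769/4398046511104 → NEW=255, ERR=-488994780081751/4398046511104
(5,0): OLD=1798792877109/17179869184 → NEW=0, ERR=1798792877109/17179869184
(5,1): OLD=29683671424713/137438953472 → NEW=255, ERR=-5363261710647/137438953472
(5,2): OLD=633465750935995/4398046511104 → NEW=255, ERR=-488036109395525/4398046511104
(5,3): OLD=781554685499993/8796093022208 → NEW=0, ERR=781554685499993/8796093022208
(5,4): OLD=25885232810076905/140737488355328 → NEW=255, ERR=-10002826720531735/140737488355328
(6,0): OLD=517656813618339/2199023255552 → NEW=255, ERR=-43094116547421/2199023255552
(6,1): OLD=8512467234701499/70368744177664 → NEW=0, ERR=8512467234701499/70368744177664
Target (6,1): original=156, with diffused error = 8512467234701499/70368744177664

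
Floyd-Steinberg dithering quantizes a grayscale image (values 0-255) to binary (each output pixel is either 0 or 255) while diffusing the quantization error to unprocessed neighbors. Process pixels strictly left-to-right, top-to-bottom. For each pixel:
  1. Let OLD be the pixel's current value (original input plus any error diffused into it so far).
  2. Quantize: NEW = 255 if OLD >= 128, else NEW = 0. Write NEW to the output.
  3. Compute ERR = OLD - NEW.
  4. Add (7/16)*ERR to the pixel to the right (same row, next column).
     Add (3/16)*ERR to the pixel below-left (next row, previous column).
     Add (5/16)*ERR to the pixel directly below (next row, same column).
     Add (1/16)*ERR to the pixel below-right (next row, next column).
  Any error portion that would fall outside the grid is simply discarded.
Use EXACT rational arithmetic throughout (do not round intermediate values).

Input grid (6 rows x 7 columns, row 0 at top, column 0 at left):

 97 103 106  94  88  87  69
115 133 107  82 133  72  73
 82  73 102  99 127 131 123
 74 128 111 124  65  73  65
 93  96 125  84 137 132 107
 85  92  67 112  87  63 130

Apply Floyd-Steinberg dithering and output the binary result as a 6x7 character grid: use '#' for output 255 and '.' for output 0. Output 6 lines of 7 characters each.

Answer: .#..#..
.#.#..#
..#.#.#
#.#..#.
.#.#.#.
...#..#

Derivation:
(0,0): OLD=97 → NEW=0, ERR=97
(0,1): OLD=2327/16 → NEW=255, ERR=-1753/16
(0,2): OLD=14865/256 → NEW=0, ERR=14865/256
(0,3): OLD=489079/4096 → NEW=0, ERR=489079/4096
(0,4): OLD=9190721/65536 → NEW=255, ERR=-7520959/65536
(0,5): OLD=38579399/1048576 → NEW=0, ERR=38579399/1048576
(0,6): OLD=1427683697/16777216 → NEW=0, ERR=1427683697/16777216
(1,0): OLD=31941/256 → NEW=0, ERR=31941/256
(1,1): OLD=348771/2048 → NEW=255, ERR=-173469/2048
(1,2): OLD=6791455/65536 → NEW=0, ERR=6791455/65536
(1,3): OLD=38473075/262144 → NEW=255, ERR=-28373645/262144
(1,4): OLD=1076173369/16777216 → NEW=0, ERR=1076173369/16777216
(1,5): OLD=16152301961/134217728 → NEW=0, ERR=16152301961/134217728
(1,6): OLD=331877930983/2147483648 → NEW=255, ERR=-215730399257/2147483648
(2,0): OLD=3444209/32768 → NEW=0, ERR=3444209/32768
(2,1): OLD=125561195/1048576 → NEW=0, ERR=125561195/1048576
(2,2): OLD=2704220929/16777216 → NEW=255, ERR=-1573969151/16777216
(2,3): OLD=5722446137/134217728 → NEW=0, ERR=5722446137/134217728
(2,4): OLD=194882040329/1073741824 → NEW=255, ERR=-78922124791/1073741824
(2,5): OLD=4178959129475/34359738368 → NEW=0, ERR=4178959129475/34359738368
(2,6): OLD=83749236376005/549755813888 → NEW=255, ERR=-56438496165435/549755813888
(3,0): OLD=2169271009/16777216 → NEW=255, ERR=-2108919071/16777216
(3,1): OLD=13341864013/134217728 → NEW=0, ERR=13341864013/134217728
(3,2): OLD=151022069175/1073741824 → NEW=255, ERR=-122782095945/1073741824
(3,3): OLD=290556638161/4294967296 → NEW=0, ERR=290556638161/4294967296
(3,4): OLD=53379583272673/549755813888 → NEW=0, ERR=53379583272673/549755813888
(3,5): OLD=570182493749299/4398046511104 → NEW=255, ERR=-551319366582221/4398046511104
(3,6): OLD=-1007900272571987/70368744177664 → NEW=0, ERR=-1007900272571987/70368744177664
(4,0): OLD=155384808463/2147483648 → NEW=0, ERR=155384808463/2147483648
(4,1): OLD=4446943446851/34359738368 → NEW=255, ERR=-4314789836989/34359738368
(4,2): OLD=29259689029069/549755813888 → NEW=0, ERR=29259689029069/549755813888
(4,3): OLD=613460101093087/4398046511104 → NEW=255, ERR=-508041759238433/4398046511104
(4,4): OLD=3431490433154029/35184372088832 → NEW=0, ERR=3431490433154029/35184372088832
(4,5): OLD=156362990281991277/1125899906842624 → NEW=255, ERR=-130741485962877843/1125899906842624
(4,6): OLD=790580459123619851/18014398509481984 → NEW=0, ERR=790580459123619851/18014398509481984
(5,0): OLD=46215659346553/549755813888 → NEW=0, ERR=46215659346553/549755813888
(5,1): OLD=457562282281811/4398046511104 → NEW=0, ERR=457562282281811/4398046511104
(5,2): OLD=3505805510094517/35184372088832 → NEW=0, ERR=3505805510094517/35184372088832
(5,3): OLD=39718227190816873/281474976710656 → NEW=255, ERR=-32057891870400407/281474976710656
(5,4): OLD=696387019004693475/18014398509481984 → NEW=0, ERR=696387019004693475/18014398509481984
(5,5): OLD=8351284216353094579/144115188075855872 → NEW=0, ERR=8351284216353094579/144115188075855872
(5,6): OLD=373106888873948305949/2305843009213693952 → NEW=255, ERR=-214883078475543651811/2305843009213693952
Row 0: .#..#..
Row 1: .#.#..#
Row 2: ..#.#.#
Row 3: #.#..#.
Row 4: .#.#.#.
Row 5: ...#..#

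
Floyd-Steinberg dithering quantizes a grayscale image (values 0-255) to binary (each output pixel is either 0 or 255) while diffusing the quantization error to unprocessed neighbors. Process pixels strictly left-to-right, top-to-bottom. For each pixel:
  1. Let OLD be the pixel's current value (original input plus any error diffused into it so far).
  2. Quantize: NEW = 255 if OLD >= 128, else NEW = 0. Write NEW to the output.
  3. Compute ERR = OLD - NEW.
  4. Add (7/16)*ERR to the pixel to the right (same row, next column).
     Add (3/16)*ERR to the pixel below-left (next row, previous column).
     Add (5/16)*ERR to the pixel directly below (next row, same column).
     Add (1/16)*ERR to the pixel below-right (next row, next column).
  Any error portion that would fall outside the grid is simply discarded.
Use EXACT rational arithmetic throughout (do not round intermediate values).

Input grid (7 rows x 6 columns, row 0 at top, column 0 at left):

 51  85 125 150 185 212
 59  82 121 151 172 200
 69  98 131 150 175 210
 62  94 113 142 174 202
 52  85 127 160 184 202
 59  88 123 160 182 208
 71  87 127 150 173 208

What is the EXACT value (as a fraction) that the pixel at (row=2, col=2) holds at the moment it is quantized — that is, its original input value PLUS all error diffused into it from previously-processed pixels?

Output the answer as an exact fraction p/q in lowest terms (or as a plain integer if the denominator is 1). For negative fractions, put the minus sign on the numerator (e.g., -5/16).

Answer: 3197362371/16777216

Derivation:
(0,0): OLD=51 → NEW=0, ERR=51
(0,1): OLD=1717/16 → NEW=0, ERR=1717/16
(0,2): OLD=44019/256 → NEW=255, ERR=-21261/256
(0,3): OLD=465573/4096 → NEW=0, ERR=465573/4096
(0,4): OLD=15383171/65536 → NEW=255, ERR=-1328509/65536
(0,5): OLD=212998549/1048576 → NEW=255, ERR=-54388331/1048576
(1,0): OLD=24335/256 → NEW=0, ERR=24335/256
(1,1): OLD=296425/2048 → NEW=255, ERR=-225815/2048
(1,2): OLD=4903837/65536 → NEW=0, ERR=4903837/65536
(1,3): OLD=55119833/262144 → NEW=255, ERR=-11726887/262144
(1,4): OLD=2407069291/16777216 → NEW=255, ERR=-1871120789/16777216
(1,5): OLD=35898080893/268435456 → NEW=255, ERR=-32552960387/268435456
(2,0): OLD=2556947/32768 → NEW=0, ERR=2556947/32768
(2,1): OLD=123368577/1048576 → NEW=0, ERR=123368577/1048576
(2,2): OLD=3197362371/16777216 → NEW=255, ERR=-1080827709/16777216
Target (2,2): original=131, with diffused error = 3197362371/16777216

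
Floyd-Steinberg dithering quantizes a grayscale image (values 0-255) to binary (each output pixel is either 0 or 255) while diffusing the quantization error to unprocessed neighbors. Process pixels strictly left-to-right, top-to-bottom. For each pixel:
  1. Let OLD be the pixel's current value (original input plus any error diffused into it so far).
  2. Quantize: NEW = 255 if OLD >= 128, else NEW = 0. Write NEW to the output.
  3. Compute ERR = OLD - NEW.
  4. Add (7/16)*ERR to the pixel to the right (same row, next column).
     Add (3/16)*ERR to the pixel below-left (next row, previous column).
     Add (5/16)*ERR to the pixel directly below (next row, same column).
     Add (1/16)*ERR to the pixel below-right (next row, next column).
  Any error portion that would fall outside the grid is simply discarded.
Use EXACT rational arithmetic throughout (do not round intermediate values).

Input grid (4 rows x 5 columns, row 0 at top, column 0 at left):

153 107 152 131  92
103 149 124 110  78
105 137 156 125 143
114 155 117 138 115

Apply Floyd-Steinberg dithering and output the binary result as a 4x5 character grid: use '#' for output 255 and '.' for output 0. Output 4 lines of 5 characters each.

Answer: #.#.#
.#.#.
.##.#
#..#.

Derivation:
(0,0): OLD=153 → NEW=255, ERR=-102
(0,1): OLD=499/8 → NEW=0, ERR=499/8
(0,2): OLD=22949/128 → NEW=255, ERR=-9691/128
(0,3): OLD=200451/2048 → NEW=0, ERR=200451/2048
(0,4): OLD=4417813/32768 → NEW=255, ERR=-3938027/32768
(1,0): OLD=10601/128 → NEW=0, ERR=10601/128
(1,1): OLD=188575/1024 → NEW=255, ERR=-72545/1024
(1,2): OLD=3001419/32768 → NEW=0, ERR=3001419/32768
(1,3): OLD=20105679/131072 → NEW=255, ERR=-13317681/131072
(1,4): OLD=4422413/2097152 → NEW=0, ERR=4422413/2097152
(2,0): OLD=1926725/16384 → NEW=0, ERR=1926725/16384
(2,1): OLD=98912519/524288 → NEW=255, ERR=-34780921/524288
(2,2): OLD=1108314709/8388608 → NEW=255, ERR=-1030780331/8388608
(2,3): OLD=6121527983/134217728 → NEW=0, ERR=6121527983/134217728
(2,4): OLD=337718724361/2147483648 → NEW=255, ERR=-209889605879/2147483648
(3,0): OLD=1160234549/8388608 → NEW=255, ERR=-978860491/8388608
(3,1): OLD=4531696465/67108864 → NEW=0, ERR=4531696465/67108864
(3,2): OLD=241697579019/2147483648 → NEW=0, ERR=241697579019/2147483648
(3,3): OLD=753712575523/4294967296 → NEW=255, ERR=-341504084957/4294967296
(3,4): OLD=3609204066607/68719476736 → NEW=0, ERR=3609204066607/68719476736
Row 0: #.#.#
Row 1: .#.#.
Row 2: .##.#
Row 3: #..#.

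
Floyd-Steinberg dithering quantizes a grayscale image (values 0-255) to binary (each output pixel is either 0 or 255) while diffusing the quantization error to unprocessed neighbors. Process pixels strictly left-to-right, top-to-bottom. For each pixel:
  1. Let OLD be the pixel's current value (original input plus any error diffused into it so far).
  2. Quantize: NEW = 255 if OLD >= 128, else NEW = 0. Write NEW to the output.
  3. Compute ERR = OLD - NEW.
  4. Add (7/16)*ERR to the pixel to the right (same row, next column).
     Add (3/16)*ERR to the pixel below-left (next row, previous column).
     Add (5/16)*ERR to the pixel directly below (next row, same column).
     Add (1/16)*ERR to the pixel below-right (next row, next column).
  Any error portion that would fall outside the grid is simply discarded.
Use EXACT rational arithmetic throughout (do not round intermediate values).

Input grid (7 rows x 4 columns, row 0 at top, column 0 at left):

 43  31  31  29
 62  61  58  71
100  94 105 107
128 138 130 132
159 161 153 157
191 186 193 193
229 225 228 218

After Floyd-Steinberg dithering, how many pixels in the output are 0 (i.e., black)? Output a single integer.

Answer: 13

Derivation:
(0,0): OLD=43 → NEW=0, ERR=43
(0,1): OLD=797/16 → NEW=0, ERR=797/16
(0,2): OLD=13515/256 → NEW=0, ERR=13515/256
(0,3): OLD=213389/4096 → NEW=0, ERR=213389/4096
(1,0): OLD=21703/256 → NEW=0, ERR=21703/256
(1,1): OLD=258545/2048 → NEW=0, ERR=258545/2048
(1,2): OLD=9346117/65536 → NEW=255, ERR=-7365563/65536
(1,3): OLD=43420915/1048576 → NEW=0, ERR=43420915/1048576
(2,0): OLD=4920555/32768 → NEW=255, ERR=-3435285/32768
(2,1): OLD=75298633/1048576 → NEW=0, ERR=75298633/1048576
(2,2): OLD=245261357/2097152 → NEW=0, ERR=245261357/2097152
(2,3): OLD=5505664857/33554432 → NEW=255, ERR=-3050715303/33554432
(3,0): OLD=1823733947/16777216 → NEW=0, ERR=1823733947/16777216
(3,1): OLD=59961527845/268435456 → NEW=255, ERR=-8489513435/268435456
(3,2): OLD=601945705691/4294967296 → NEW=255, ERR=-493270954789/4294967296
(3,3): OLD=4167911710845/68719476736 → NEW=0, ERR=4167911710845/68719476736
(4,0): OLD=803329975519/4294967296 → NEW=255, ERR=-291886684961/4294967296
(4,1): OLD=3664265455517/34359738368 → NEW=0, ERR=3664265455517/34359738368
(4,2): OLD=190393738737021/1099511627776 → NEW=255, ERR=-89981726345859/1099511627776
(4,3): OLD=2339256696993915/17592186044416 → NEW=255, ERR=-2146750744332165/17592186044416
(5,0): OLD=104320689420719/549755813888 → NEW=255, ERR=-35867043120721/549755813888
(5,1): OLD=3011622303066409/17592186044416 → NEW=255, ERR=-1474385138259671/17592186044416
(5,2): OLD=1007540253434325/8796093022208 → NEW=0, ERR=1007540253434325/8796093022208
(5,3): OLD=56256772710042589/281474976710656 → NEW=255, ERR=-15519346351174691/281474976710656
(6,0): OLD=54295887352645851/281474976710656 → NEW=255, ERR=-17480231708571429/281474976710656
(6,1): OLD=851357421389473965/4503599627370496 → NEW=255, ERR=-297060483590002515/4503599627370496
(6,2): OLD=15806639884058562859/72057594037927936 → NEW=255, ERR=-2568046595613060821/72057594037927936
(6,3): OLD=221749568261631600941/1152921504606846976 → NEW=255, ERR=-72245415413114377939/1152921504606846976
Output grid:
  Row 0: ....  (4 black, running=4)
  Row 1: ..#.  (3 black, running=7)
  Row 2: #..#  (2 black, running=9)
  Row 3: .##.  (2 black, running=11)
  Row 4: #.##  (1 black, running=12)
  Row 5: ##.#  (1 black, running=13)
  Row 6: ####  (0 black, running=13)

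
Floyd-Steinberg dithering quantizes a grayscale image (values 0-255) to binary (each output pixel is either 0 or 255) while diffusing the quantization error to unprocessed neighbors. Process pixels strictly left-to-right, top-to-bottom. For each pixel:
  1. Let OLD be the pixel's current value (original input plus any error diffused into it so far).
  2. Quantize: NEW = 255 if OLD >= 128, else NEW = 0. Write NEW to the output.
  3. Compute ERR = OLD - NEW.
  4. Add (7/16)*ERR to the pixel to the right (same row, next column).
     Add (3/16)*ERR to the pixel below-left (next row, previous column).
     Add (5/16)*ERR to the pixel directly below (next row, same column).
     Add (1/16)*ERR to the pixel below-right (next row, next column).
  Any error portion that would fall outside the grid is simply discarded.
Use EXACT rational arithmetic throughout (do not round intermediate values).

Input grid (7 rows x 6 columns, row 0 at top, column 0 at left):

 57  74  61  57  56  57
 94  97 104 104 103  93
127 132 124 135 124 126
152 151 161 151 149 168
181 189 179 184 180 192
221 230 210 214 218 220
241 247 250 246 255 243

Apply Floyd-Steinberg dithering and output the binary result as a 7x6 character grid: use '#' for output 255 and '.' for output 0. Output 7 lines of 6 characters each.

Answer: ......
#.##.#
.#.#.#
#.#.#.
######
##.###
######

Derivation:
(0,0): OLD=57 → NEW=0, ERR=57
(0,1): OLD=1583/16 → NEW=0, ERR=1583/16
(0,2): OLD=26697/256 → NEW=0, ERR=26697/256
(0,3): OLD=420351/4096 → NEW=0, ERR=420351/4096
(0,4): OLD=6612473/65536 → NEW=0, ERR=6612473/65536
(0,5): OLD=106056143/1048576 → NEW=0, ERR=106056143/1048576
(1,0): OLD=33373/256 → NEW=255, ERR=-31907/256
(1,1): OLD=197643/2048 → NEW=0, ERR=197643/2048
(1,2): OLD=13384807/65536 → NEW=255, ERR=-3326873/65536
(1,3): OLD=36515931/262144 → NEW=255, ERR=-30330789/262144
(1,4): OLD=1833567281/16777216 → NEW=0, ERR=1833567281/16777216
(1,5): OLD=47976752903/268435456 → NEW=255, ERR=-20474288377/268435456
(2,0): OLD=3478185/32768 → NEW=0, ERR=3478185/32768
(2,1): OLD=200580691/1048576 → NEW=255, ERR=-66806189/1048576
(2,2): OLD=1083805369/16777216 → NEW=0, ERR=1083805369/16777216
(2,3): OLD=19384297009/134217728 → NEW=255, ERR=-14841223631/134217728
(2,4): OLD=379002603283/4294967296 → NEW=0, ERR=379002603283/4294967296
(2,5): OLD=10143122445493/68719476736 → NEW=255, ERR=-7380344122187/68719476736
(3,0): OLD=2906227865/16777216 → NEW=255, ERR=-1371962215/16777216
(3,1): OLD=15308885029/134217728 → NEW=0, ERR=15308885029/134217728
(3,2): OLD=221592207103/1073741824 → NEW=255, ERR=-52211958017/1073741824
(3,3): OLD=7954572366013/68719476736 → NEW=0, ERR=7954572366013/68719476736
(3,4): OLD=110044854248861/549755813888 → NEW=255, ERR=-30142878292579/549755813888
(3,5): OLD=1020042048015635/8796093022208 → NEW=0, ERR=1020042048015635/8796093022208
(4,0): OLD=379742706775/2147483648 → NEW=255, ERR=-167865623465/2147483648
(4,1): OLD=6054759077995/34359738368 → NEW=255, ERR=-2706974205845/34359738368
(4,2): OLD=173908982157521/1099511627776 → NEW=255, ERR=-106466482925359/1099511627776
(4,3): OLD=2893740326211189/17592186044416 → NEW=255, ERR=-1592267115114891/17592186044416
(4,4): OLD=42853388289094341/281474976710656 → NEW=255, ERR=-28922730772122939/281474976710656
(4,5): OLD=810005587046975811/4503599627370496 → NEW=255, ERR=-338412317932500669/4503599627370496
(5,0): OLD=99945862374513/549755813888 → NEW=255, ERR=-40241870166927/549755813888
(5,1): OLD=2644354086953345/17592186044416 → NEW=255, ERR=-1841653354372735/17592186044416
(5,2): OLD=15769040427931291/140737488355328 → NEW=0, ERR=15769040427931291/140737488355328
(5,3): OLD=943131905093872217/4503599627370496 → NEW=255, ERR=-205285999885604263/4503599627370496
(5,4): OLD=1316859713004038873/9007199254740992 → NEW=255, ERR=-979976096954914087/9007199254740992
(5,5): OLD=20535858133970952493/144115188075855872 → NEW=255, ERR=-16213514825372294867/144115188075855872
(6,0): OLD=55871810097441571/281474976710656 → NEW=255, ERR=-15904308963775709/281474976710656
(6,1): OLD=927737081906384871/4503599627370496 → NEW=255, ERR=-220680823073091609/4503599627370496
(6,2): OLD=4476339489515779087/18014398509481984 → NEW=255, ERR=-117332130402126833/18014398509481984
(6,3): OLD=62116208215839836659/288230376151711744 → NEW=255, ERR=-11382537702846658061/288230376151711744
(6,4): OLD=829086602321358613139/4611686018427387904 → NEW=255, ERR=-346893332377625302381/4611686018427387904
(6,5): OLD=12406071779301823862821/73786976294838206464 → NEW=255, ERR=-6409607175881918785499/73786976294838206464
Row 0: ......
Row 1: #.##.#
Row 2: .#.#.#
Row 3: #.#.#.
Row 4: ######
Row 5: ##.###
Row 6: ######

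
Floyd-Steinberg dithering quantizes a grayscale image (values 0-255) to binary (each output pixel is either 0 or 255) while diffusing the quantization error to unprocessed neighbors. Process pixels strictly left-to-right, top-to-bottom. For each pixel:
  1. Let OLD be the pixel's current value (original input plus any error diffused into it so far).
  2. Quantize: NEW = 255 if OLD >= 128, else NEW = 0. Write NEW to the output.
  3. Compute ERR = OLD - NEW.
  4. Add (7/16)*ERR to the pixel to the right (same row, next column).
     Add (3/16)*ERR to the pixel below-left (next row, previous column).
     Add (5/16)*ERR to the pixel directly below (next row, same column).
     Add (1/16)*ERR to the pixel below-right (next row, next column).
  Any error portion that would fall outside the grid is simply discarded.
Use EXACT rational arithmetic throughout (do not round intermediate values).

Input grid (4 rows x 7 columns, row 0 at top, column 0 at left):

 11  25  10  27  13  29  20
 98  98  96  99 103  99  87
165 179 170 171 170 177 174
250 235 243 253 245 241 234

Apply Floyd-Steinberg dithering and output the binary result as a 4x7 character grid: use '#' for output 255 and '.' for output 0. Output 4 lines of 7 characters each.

(0,0): OLD=11 → NEW=0, ERR=11
(0,1): OLD=477/16 → NEW=0, ERR=477/16
(0,2): OLD=5899/256 → NEW=0, ERR=5899/256
(0,3): OLD=151885/4096 → NEW=0, ERR=151885/4096
(0,4): OLD=1915163/65536 → NEW=0, ERR=1915163/65536
(0,5): OLD=43814845/1048576 → NEW=0, ERR=43814845/1048576
(0,6): OLD=642248235/16777216 → NEW=0, ERR=642248235/16777216
(1,0): OLD=27399/256 → NEW=0, ERR=27399/256
(1,1): OLD=325937/2048 → NEW=255, ERR=-196303/2048
(1,2): OLD=4592901/65536 → NEW=0, ERR=4592901/65536
(1,3): OLD=38841441/262144 → NEW=255, ERR=-28005279/262144
(1,4): OLD=1267445571/16777216 → NEW=0, ERR=1267445571/16777216
(1,5): OLD=20684721587/134217728 → NEW=255, ERR=-13540799053/134217728
(1,6): OLD=123343713565/2147483648 → NEW=0, ERR=123343713565/2147483648
(2,0): OLD=5913771/32768 → NEW=255, ERR=-2442069/32768
(2,1): OLD=142890505/1048576 → NEW=255, ERR=-124496375/1048576
(2,2): OLD=1911513691/16777216 → NEW=0, ERR=1911513691/16777216
(2,3): OLD=27649744451/134217728 → NEW=255, ERR=-6575776189/134217728
(2,4): OLD=157389254835/1073741824 → NEW=255, ERR=-116414910285/1073741824
(2,5): OLD=3900865196689/34359738368 → NEW=0, ERR=3900865196689/34359738368
(2,6): OLD=129364620520967/549755813888 → NEW=255, ERR=-10823112020473/549755813888
(3,0): OLD=3430083835/16777216 → NEW=255, ERR=-848106245/16777216
(3,1): OLD=25835040095/134217728 → NEW=255, ERR=-8390480545/134217728
(3,2): OLD=251951422861/1073741824 → NEW=255, ERR=-21852742259/1073741824
(3,3): OLD=925899701387/4294967296 → NEW=255, ERR=-169316959093/4294967296
(3,4): OLD=116601235933435/549755813888 → NEW=255, ERR=-23586496608005/549755813888
(3,5): OLD=1087374193851937/4398046511104 → NEW=255, ERR=-34127666479583/4398046511104
(3,6): OLD=16293778736573567/70368744177664 → NEW=255, ERR=-1650251028730753/70368744177664
Row 0: .......
Row 1: .#.#.#.
Row 2: ##.##.#
Row 3: #######

Answer: .......
.#.#.#.
##.##.#
#######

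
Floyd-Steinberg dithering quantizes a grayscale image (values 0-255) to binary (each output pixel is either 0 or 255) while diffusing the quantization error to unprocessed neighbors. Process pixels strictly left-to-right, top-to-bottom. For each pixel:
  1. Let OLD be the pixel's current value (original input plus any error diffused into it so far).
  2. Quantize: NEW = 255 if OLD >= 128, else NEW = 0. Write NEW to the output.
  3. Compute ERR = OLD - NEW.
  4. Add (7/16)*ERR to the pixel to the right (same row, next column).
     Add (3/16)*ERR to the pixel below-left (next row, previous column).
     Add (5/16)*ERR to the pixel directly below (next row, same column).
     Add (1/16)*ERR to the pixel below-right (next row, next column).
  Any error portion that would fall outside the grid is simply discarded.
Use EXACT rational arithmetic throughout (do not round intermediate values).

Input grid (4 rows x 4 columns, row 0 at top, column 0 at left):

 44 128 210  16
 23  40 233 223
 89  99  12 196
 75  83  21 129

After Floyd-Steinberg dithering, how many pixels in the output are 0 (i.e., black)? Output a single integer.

(0,0): OLD=44 → NEW=0, ERR=44
(0,1): OLD=589/4 → NEW=255, ERR=-431/4
(0,2): OLD=10423/64 → NEW=255, ERR=-5897/64
(0,3): OLD=-24895/1024 → NEW=0, ERR=-24895/1024
(1,0): OLD=1059/64 → NEW=0, ERR=1059/64
(1,1): OLD=-491/512 → NEW=0, ERR=-491/512
(1,2): OLD=3153817/16384 → NEW=255, ERR=-1024103/16384
(1,3): OLD=47788159/262144 → NEW=255, ERR=-19058561/262144
(2,0): OLD=769975/8192 → NEW=0, ERR=769975/8192
(2,1): OLD=33852141/262144 → NEW=255, ERR=-32994579/262144
(2,2): OLD=-39998215/524288 → NEW=0, ERR=-39998215/524288
(2,3): OLD=1140822757/8388608 → NEW=255, ERR=-998272283/8388608
(3,0): OLD=338785063/4194304 → NEW=0, ERR=338785063/4194304
(3,1): OLD=4736234873/67108864 → NEW=0, ERR=4736234873/67108864
(3,2): OLD=-2301782201/1073741824 → NEW=0, ERR=-2301782201/1073741824
(3,3): OLD=1479280043889/17179869184 → NEW=0, ERR=1479280043889/17179869184
Output grid:
  Row 0: .##.  (2 black, running=2)
  Row 1: ..##  (2 black, running=4)
  Row 2: .#.#  (2 black, running=6)
  Row 3: ....  (4 black, running=10)

Answer: 10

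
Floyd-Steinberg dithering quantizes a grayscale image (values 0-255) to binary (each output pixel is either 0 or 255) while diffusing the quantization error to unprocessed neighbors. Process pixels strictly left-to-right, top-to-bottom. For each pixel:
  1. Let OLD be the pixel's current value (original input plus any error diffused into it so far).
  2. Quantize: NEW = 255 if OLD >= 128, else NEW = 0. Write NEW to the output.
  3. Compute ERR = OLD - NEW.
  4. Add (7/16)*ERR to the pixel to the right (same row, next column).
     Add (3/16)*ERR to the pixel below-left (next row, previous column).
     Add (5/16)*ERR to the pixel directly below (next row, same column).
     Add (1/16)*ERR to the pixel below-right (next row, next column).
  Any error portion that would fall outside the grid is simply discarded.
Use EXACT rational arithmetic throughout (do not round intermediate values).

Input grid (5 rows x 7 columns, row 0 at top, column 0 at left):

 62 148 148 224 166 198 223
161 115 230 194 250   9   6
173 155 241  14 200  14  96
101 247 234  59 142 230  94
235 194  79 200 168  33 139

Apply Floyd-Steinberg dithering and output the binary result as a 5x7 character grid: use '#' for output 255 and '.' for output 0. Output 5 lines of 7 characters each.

(0,0): OLD=62 → NEW=0, ERR=62
(0,1): OLD=1401/8 → NEW=255, ERR=-639/8
(0,2): OLD=14471/128 → NEW=0, ERR=14471/128
(0,3): OLD=560049/2048 → NEW=255, ERR=37809/2048
(0,4): OLD=5704151/32768 → NEW=255, ERR=-2651689/32768
(0,5): OLD=85247201/524288 → NEW=255, ERR=-48446239/524288
(0,6): OLD=1531535911/8388608 → NEW=255, ERR=-607559129/8388608
(1,0): OLD=21171/128 → NEW=255, ERR=-11469/128
(1,1): OLD=77733/1024 → NEW=0, ERR=77733/1024
(1,2): OLD=9732425/32768 → NEW=255, ERR=1376585/32768
(1,3): OLD=27530549/131072 → NEW=255, ERR=-5892811/131072
(1,4): OLD=1584358559/8388608 → NEW=255, ERR=-554736481/8388608
(1,5): OLD=-4526202353/67108864 → NEW=0, ERR=-4526202353/67108864
(1,6): OLD=-55744449279/1073741824 → NEW=0, ERR=-55744449279/1073741824
(2,0): OLD=2608871/16384 → NEW=255, ERR=-1569049/16384
(2,1): OLD=72928925/524288 → NEW=255, ERR=-60764515/524288
(2,2): OLD=1675515287/8388608 → NEW=255, ERR=-463579753/8388608
(2,3): OLD=-2281756641/67108864 → NEW=0, ERR=-2281756641/67108864
(2,4): OLD=79995441391/536870912 → NEW=255, ERR=-56906641169/536870912
(2,5): OLD=-1156510613435/17179869184 → NEW=0, ERR=-1156510613435/17179869184
(2,6): OLD=12674441027891/274877906944 → NEW=0, ERR=12674441027891/274877906944
(3,0): OLD=413908023/8388608 → NEW=0, ERR=413908023/8388608
(3,1): OLD=14496940715/67108864 → NEW=255, ERR=-2615819605/67108864
(3,2): OLD=99889265809/536870912 → NEW=255, ERR=-37012816751/536870912
(3,3): OLD=-10985717417/2147483648 → NEW=0, ERR=-10985717417/2147483648
(3,4): OLD=25258738483255/274877906944 → NEW=0, ERR=25258738483255/274877906944
(3,5): OLD=552364070333525/2199023255552 → NEW=255, ERR=-8386859832235/2199023255552
(3,6): OLD=3607567240120523/35184372088832 → NEW=0, ERR=3607567240120523/35184372088832
(4,0): OLD=261038190745/1073741824 → NEW=255, ERR=-12765974375/1073741824
(4,1): OLD=2865170559109/17179869184 → NEW=255, ERR=-1515696082811/17179869184
(4,2): OLD=4250124351851/274877906944 → NEW=0, ERR=4250124351851/274877906944
(4,3): OLD=479577483405065/2199023255552 → NEW=255, ERR=-81173446760695/2199023255552
(4,4): OLD=3158349984398699/17592186044416 → NEW=255, ERR=-1327657456927381/17592186044416
(4,5): OLD=13375015525559371/562949953421312 → NEW=0, ERR=13375015525559371/562949953421312
(4,6): OLD=1632084148180503165/9007199254740992 → NEW=255, ERR=-664751661778449795/9007199254740992
Row 0: .#.####
Row 1: #.###..
Row 2: ###.#..
Row 3: .##..#.
Row 4: ##.##.#

Answer: .#.####
#.###..
###.#..
.##..#.
##.##.#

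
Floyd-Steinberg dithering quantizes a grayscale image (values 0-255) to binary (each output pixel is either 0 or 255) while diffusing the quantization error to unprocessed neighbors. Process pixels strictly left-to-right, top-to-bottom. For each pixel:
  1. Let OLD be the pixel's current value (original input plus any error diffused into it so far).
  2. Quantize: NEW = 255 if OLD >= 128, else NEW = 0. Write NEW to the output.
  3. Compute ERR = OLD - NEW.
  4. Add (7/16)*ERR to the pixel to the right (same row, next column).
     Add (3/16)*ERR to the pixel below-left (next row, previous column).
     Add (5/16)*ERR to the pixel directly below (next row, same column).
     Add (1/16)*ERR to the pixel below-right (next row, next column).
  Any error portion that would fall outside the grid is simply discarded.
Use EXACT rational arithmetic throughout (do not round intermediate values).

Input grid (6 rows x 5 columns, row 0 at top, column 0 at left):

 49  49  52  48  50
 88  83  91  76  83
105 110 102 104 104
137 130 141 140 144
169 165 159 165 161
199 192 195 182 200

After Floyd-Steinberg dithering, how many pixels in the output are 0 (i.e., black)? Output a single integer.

Answer: 16

Derivation:
(0,0): OLD=49 → NEW=0, ERR=49
(0,1): OLD=1127/16 → NEW=0, ERR=1127/16
(0,2): OLD=21201/256 → NEW=0, ERR=21201/256
(0,3): OLD=345015/4096 → NEW=0, ERR=345015/4096
(0,4): OLD=5691905/65536 → NEW=0, ERR=5691905/65536
(1,0): OLD=29829/256 → NEW=0, ERR=29829/256
(1,1): OLD=357539/2048 → NEW=255, ERR=-164701/2048
(1,2): OLD=6677599/65536 → NEW=0, ERR=6677599/65536
(1,3): OLD=44134835/262144 → NEW=255, ERR=-22711885/262144
(1,4): OLD=325063097/4194304 → NEW=0, ERR=325063097/4194304
(2,0): OLD=4139697/32768 → NEW=0, ERR=4139697/32768
(2,1): OLD=174615979/1048576 → NEW=255, ERR=-92770901/1048576
(2,2): OLD=1239218113/16777216 → NEW=0, ERR=1239218113/16777216
(2,3): OLD=34934233523/268435456 → NEW=255, ERR=-33516807757/268435456
(2,4): OLD=292822165285/4294967296 → NEW=0, ERR=292822165285/4294967296
(3,0): OLD=2682517409/16777216 → NEW=255, ERR=-1595672671/16777216
(3,1): OLD=11071203853/134217728 → NEW=0, ERR=11071203853/134217728
(3,2): OLD=735424917791/4294967296 → NEW=255, ERR=-359791742689/4294967296
(3,3): OLD=702068282055/8589934592 → NEW=0, ERR=702068282055/8589934592
(3,4): OLD=26561371078979/137438953472 → NEW=255, ERR=-8485562056381/137438953472
(4,0): OLD=332311441231/2147483648 → NEW=255, ERR=-215296889009/2147483648
(4,1): OLD=8608082399951/68719476736 → NEW=0, ERR=8608082399951/68719476736
(4,2): OLD=228813681342977/1099511627776 → NEW=255, ERR=-51561783739903/1099511627776
(4,3): OLD=2695341736182991/17592186044416 → NEW=255, ERR=-1790665705143089/17592186044416
(4,4): OLD=28789887439978793/281474976710656 → NEW=0, ERR=28789887439978793/281474976710656
(5,0): OLD=210179558885837/1099511627776 → NEW=255, ERR=-70195906197043/1099511627776
(5,1): OLD=1655028805376167/8796093022208 → NEW=255, ERR=-587974915286873/8796093022208
(5,2): OLD=39362700924327647/281474976710656 → NEW=255, ERR=-32413418136889633/281474976710656
(5,3): OLD=130669448623569233/1125899906842624 → NEW=0, ERR=130669448623569233/1125899906842624
(5,4): OLD=4978760985931799595/18014398509481984 → NEW=255, ERR=385089366013893675/18014398509481984
Output grid:
  Row 0: .....  (5 black, running=5)
  Row 1: .#.#.  (3 black, running=8)
  Row 2: .#.#.  (3 black, running=11)
  Row 3: #.#.#  (2 black, running=13)
  Row 4: #.##.  (2 black, running=15)
  Row 5: ###.#  (1 black, running=16)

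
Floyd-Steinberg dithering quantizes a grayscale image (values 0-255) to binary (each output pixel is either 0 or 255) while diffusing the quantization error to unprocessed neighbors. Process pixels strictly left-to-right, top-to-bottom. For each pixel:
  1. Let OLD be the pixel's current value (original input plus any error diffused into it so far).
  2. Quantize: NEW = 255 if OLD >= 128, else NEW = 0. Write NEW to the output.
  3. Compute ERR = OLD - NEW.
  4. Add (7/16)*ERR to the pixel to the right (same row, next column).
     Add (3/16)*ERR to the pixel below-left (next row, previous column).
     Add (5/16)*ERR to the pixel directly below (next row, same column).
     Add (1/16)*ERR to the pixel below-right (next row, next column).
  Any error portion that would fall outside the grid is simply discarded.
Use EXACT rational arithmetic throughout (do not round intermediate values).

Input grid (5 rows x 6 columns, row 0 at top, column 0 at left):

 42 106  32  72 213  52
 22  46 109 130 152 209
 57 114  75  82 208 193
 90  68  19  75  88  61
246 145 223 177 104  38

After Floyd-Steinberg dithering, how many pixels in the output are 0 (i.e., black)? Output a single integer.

(0,0): OLD=42 → NEW=0, ERR=42
(0,1): OLD=995/8 → NEW=0, ERR=995/8
(0,2): OLD=11061/128 → NEW=0, ERR=11061/128
(0,3): OLD=224883/2048 → NEW=0, ERR=224883/2048
(0,4): OLD=8553765/32768 → NEW=255, ERR=197925/32768
(0,5): OLD=28648451/524288 → NEW=0, ERR=28648451/524288
(1,0): OLD=7481/128 → NEW=0, ERR=7481/128
(1,1): OLD=132367/1024 → NEW=255, ERR=-128753/1024
(1,2): OLD=3583419/32768 → NEW=0, ERR=3583419/32768
(1,3): OLD=28664351/131072 → NEW=255, ERR=-4759009/131072
(1,4): OLD=1301165565/8388608 → NEW=255, ERR=-837929475/8388608
(1,5): OLD=24528543707/134217728 → NEW=255, ERR=-9696976933/134217728
(2,0): OLD=846869/16384 → NEW=0, ERR=846869/16384
(2,1): OLD=63689911/524288 → NEW=0, ERR=63689911/524288
(2,2): OLD=1238618853/8388608 → NEW=255, ERR=-900476187/8388608
(2,3): OLD=791602173/67108864 → NEW=0, ERR=791602173/67108864
(2,4): OLD=356760515191/2147483648 → NEW=255, ERR=-190847815049/2147483648
(2,5): OLD=4305226699441/34359738368 → NEW=0, ERR=4305226699441/34359738368
(3,0): OLD=1081543493/8388608 → NEW=255, ERR=-1057551547/8388608
(3,1): OLD=2275652961/67108864 → NEW=0, ERR=2275652961/67108864
(3,2): OLD=5419366515/536870912 → NEW=0, ERR=5419366515/536870912
(3,3): OLD=2052313638681/34359738368 → NEW=0, ERR=2052313638681/34359738368
(3,4): OLD=30398931149945/274877906944 → NEW=0, ERR=30398931149945/274877906944
(3,5): OLD=628853902878327/4398046511104 → NEW=255, ERR=-492647957453193/4398046511104
(4,0): OLD=228665385707/1073741824 → NEW=255, ERR=-45138779413/1073741824
(4,1): OLD=2254311413743/17179869184 → NEW=255, ERR=-2126555228177/17179869184
(4,2): OLD=101880045819421/549755813888 → NEW=255, ERR=-38307686722019/549755813888
(4,3): OLD=1640882767182193/8796093022208 → NEW=255, ERR=-602120953480847/8796093022208
(4,4): OLD=12855185645362561/140737488355328 → NEW=0, ERR=12855185645362561/140737488355328
(4,5): OLD=112295271993838311/2251799813685248 → NEW=0, ERR=112295271993838311/2251799813685248
Output grid:
  Row 0: ....#.  (5 black, running=5)
  Row 1: .#.###  (2 black, running=7)
  Row 2: ..#.#.  (4 black, running=11)
  Row 3: #....#  (4 black, running=15)
  Row 4: ####..  (2 black, running=17)

Answer: 17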